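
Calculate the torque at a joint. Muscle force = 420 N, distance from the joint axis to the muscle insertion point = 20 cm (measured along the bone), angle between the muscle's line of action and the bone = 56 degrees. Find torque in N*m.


Torque = F * d * sin(theta)   (moment arm = d*sin(theta))
d = 20 cm = 0.2 m
Torque = 420 * 0.2 * sin(56)
Torque = 69.64 N*m


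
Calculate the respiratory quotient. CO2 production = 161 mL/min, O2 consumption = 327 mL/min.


RQ = VCO2 / VO2
RQ = 161 / 327
RQ = 0.4924


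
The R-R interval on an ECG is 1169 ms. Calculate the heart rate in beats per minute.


HR = 60 / RR_interval(s)
RR = 1169 ms = 1.169 s
HR = 60 / 1.169 = 51.33 bpm


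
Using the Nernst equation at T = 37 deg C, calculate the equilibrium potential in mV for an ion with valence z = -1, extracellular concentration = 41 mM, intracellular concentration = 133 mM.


E = (RT/(zF)) * ln(C_out/C_in)
T = 37 + 273.15 = 310.15 K
E = (8.314 * 310.15 / (-1 * 96485)) * ln(41/133)
E = 31.45 mV


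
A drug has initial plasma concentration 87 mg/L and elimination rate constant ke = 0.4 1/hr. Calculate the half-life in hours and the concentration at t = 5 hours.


t_half = ln(2) / ke = 0.693147 / 0.4 = 1.733 hr
C(t) = C0 * exp(-ke*t) = 87 * exp(-0.4*5)
C(5) = 11.77 mg/L


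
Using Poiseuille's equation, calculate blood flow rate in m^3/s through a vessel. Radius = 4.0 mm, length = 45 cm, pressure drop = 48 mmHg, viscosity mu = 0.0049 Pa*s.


Q = pi*r^4*dP / (8*mu*L)
r = 0.004 m, L = 0.45 m
dP = 48 mmHg = 6399.456 Pa
Q = 2.9177e-04 m^3/s


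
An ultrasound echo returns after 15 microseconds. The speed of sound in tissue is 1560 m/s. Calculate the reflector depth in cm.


depth = c * t / 2
t = 15 us = 1.5000e-05 s
depth = 1560 * 1.5000e-05 / 2
depth = 0.0117 m = 1.17 cm


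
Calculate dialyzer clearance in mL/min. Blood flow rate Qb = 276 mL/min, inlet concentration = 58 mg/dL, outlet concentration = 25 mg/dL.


K = Qb * (Cb_in - Cb_out) / Cb_in
K = 276 * (58 - 25) / 58
K = 157 mL/min


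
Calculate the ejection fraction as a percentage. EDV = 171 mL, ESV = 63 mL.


SV = EDV - ESV = 171 - 63 = 108 mL
EF = SV/EDV * 100 = 108/171 * 100
EF = 63.16%


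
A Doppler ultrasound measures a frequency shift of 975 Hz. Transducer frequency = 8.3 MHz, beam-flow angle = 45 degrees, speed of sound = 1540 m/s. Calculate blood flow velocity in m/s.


v = fd * c / (2 * f0 * cos(theta))
v = 975 * 1540 / (2 * 8.3000e+06 * cos(45))
v = 0.1279 m/s


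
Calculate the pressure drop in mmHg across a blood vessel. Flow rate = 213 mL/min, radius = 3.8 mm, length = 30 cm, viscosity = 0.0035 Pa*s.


dP = 8*mu*L*Q / (pi*r^4)
Q = 213 mL/min = 3.55e-06 m^3/s
dP = 45.5222 Pa = 45.5222 / 133.322 mmHg = 0.3414 mmHg


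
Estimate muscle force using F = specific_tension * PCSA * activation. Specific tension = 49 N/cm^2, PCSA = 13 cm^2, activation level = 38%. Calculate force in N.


F = sigma * PCSA * activation
F = 49 * 13 * 0.38
F = 242.1 N


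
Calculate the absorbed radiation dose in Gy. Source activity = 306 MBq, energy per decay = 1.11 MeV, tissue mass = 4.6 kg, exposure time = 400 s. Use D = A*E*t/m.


A = 306 MBq = 3.0600e+08 Bq
E = 1.11 MeV = 1.77822e-13 J
D = A*E*t/m = 3.0600e+08*1.77822e-13*400/4.6
D = 0.004732 Gy


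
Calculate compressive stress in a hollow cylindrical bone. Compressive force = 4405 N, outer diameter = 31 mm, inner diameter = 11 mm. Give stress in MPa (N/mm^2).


A = pi*(r_o^2 - r_i^2)
r_o = 15.5 mm, r_i = 5.5 mm
A = 659.734 mm^2
sigma = F/A = 4405 / 659.734
sigma = 6.677 MPa


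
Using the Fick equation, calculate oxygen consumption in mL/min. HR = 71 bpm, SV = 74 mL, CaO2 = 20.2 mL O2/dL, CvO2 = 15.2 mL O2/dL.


CO = HR*SV = 71*74/1000 = 5.254 L/min
a-v O2 diff = 20.2 - 15.2 = 5 mL/dL
VO2 = CO * (CaO2-CvO2) * 10 dL/L
VO2 = 5.254 * 5 * 10
VO2 = 262.7 mL/min


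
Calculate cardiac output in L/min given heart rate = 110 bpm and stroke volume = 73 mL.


CO = HR * SV
CO = 110 * 73 / 1000
CO = 8.03 L/min


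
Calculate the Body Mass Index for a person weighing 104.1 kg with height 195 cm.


BMI = weight / height^2
height = 195 cm = 1.95 m
BMI = 104.1 / 1.95^2
BMI = 27.38 kg/m^2


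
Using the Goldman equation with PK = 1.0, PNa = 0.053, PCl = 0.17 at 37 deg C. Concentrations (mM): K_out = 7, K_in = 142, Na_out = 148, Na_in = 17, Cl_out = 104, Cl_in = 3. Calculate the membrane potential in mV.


Vm = (RT/F)*ln((PK*Ko + PNa*Nao + PCl*Cli)/(PK*Ki + PNa*Nai + PCl*Clo))
Numer = 15.354, Denom = 160.581
Vm = -62.74 mV


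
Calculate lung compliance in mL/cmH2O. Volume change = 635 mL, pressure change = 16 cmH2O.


C = dV / dP
C = 635 / 16
C = 39.69 mL/cmH2O


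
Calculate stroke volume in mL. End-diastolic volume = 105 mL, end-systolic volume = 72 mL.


SV = EDV - ESV
SV = 105 - 72
SV = 33 mL


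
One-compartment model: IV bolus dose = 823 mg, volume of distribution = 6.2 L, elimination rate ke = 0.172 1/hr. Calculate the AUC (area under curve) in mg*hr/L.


C0 = Dose/Vd = 823/6.2 = 132.742 mg/L
AUC = C0/ke = 132.742/0.172
AUC = 771.8 mg*hr/L


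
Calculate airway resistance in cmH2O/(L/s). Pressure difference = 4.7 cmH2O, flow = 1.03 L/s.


R = dP / flow
R = 4.7 / 1.03
R = 4.563 cmH2O/(L/s)


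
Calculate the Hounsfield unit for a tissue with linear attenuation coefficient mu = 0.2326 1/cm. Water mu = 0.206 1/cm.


HU = ((mu_tissue - mu_water) / mu_water) * 1000
HU = ((0.2326 - 0.206) / 0.206) * 1000
HU = 129.1


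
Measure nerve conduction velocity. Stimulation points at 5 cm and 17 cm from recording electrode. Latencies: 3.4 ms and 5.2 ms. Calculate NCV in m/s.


Distance = (17 - 5) / 100 = 0.12 m
dt = (5.2 - 3.4) / 1000 = 0.0018 s
NCV = dist / dt = 66.67 m/s


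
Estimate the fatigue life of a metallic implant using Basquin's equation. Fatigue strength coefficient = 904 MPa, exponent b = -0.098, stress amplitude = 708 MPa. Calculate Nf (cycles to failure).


sigma_a = sigma_f' * (2Nf)^b
2Nf = (sigma_a/sigma_f')^(1/b)
2Nf = (708/904)^(1/-0.098)
2Nf = 12.106315
Nf = 6.053


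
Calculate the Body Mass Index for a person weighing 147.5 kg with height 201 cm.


BMI = weight / height^2
height = 201 cm = 2.01 m
BMI = 147.5 / 2.01^2
BMI = 36.51 kg/m^2


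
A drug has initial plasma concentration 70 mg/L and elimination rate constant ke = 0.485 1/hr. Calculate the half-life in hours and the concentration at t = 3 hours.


t_half = ln(2) / ke = 0.693147 / 0.485 = 1.429 hr
C(t) = C0 * exp(-ke*t) = 70 * exp(-0.485*3)
C(3) = 16.34 mg/L


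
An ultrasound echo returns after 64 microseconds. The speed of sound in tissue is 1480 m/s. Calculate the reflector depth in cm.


depth = c * t / 2
t = 64 us = 6.4000e-05 s
depth = 1480 * 6.4000e-05 / 2
depth = 0.04736 m = 4.736 cm


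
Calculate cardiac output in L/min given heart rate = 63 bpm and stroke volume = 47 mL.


CO = HR * SV
CO = 63 * 47 / 1000
CO = 2.961 L/min


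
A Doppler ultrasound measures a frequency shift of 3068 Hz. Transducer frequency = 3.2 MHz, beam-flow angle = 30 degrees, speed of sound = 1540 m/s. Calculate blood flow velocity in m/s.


v = fd * c / (2 * f0 * cos(theta))
v = 3068 * 1540 / (2 * 3.2000e+06 * cos(30))
v = 0.8524 m/s


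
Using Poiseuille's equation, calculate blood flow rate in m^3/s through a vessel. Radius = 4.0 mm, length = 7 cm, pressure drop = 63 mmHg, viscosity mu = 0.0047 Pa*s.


Q = pi*r^4*dP / (8*mu*L)
r = 0.004 m, L = 0.07 m
dP = 63 mmHg = 8399.286 Pa
Q = 0.002567 m^3/s


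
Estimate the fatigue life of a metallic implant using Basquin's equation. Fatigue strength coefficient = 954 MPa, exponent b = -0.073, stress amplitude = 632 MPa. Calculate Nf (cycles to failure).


sigma_a = sigma_f' * (2Nf)^b
2Nf = (sigma_a/sigma_f')^(1/b)
2Nf = (632/954)^(1/-0.073)
2Nf = 281.67207
Nf = 140.8


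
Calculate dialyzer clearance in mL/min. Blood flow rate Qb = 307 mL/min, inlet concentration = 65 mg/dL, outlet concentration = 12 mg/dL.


K = Qb * (Cb_in - Cb_out) / Cb_in
K = 307 * (65 - 12) / 65
K = 250.3 mL/min


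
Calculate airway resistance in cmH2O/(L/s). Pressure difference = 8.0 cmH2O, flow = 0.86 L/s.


R = dP / flow
R = 8.0 / 0.86
R = 9.302 cmH2O/(L/s)


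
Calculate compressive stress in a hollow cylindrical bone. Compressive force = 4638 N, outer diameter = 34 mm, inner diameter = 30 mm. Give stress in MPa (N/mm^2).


A = pi*(r_o^2 - r_i^2)
r_o = 17 mm, r_i = 15 mm
A = 201.062 mm^2
sigma = F/A = 4638 / 201.062
sigma = 23.07 MPa


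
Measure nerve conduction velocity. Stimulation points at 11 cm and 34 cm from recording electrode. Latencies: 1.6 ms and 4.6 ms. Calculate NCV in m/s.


Distance = (34 - 11) / 100 = 0.23 m
dt = (4.6 - 1.6) / 1000 = 0.003 s
NCV = dist / dt = 76.67 m/s


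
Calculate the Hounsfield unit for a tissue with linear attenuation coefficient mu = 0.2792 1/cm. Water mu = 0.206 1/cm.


HU = ((mu_tissue - mu_water) / mu_water) * 1000
HU = ((0.2792 - 0.206) / 0.206) * 1000
HU = 355.3


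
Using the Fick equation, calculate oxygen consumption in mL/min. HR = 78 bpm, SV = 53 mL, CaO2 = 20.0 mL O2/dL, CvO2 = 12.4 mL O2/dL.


CO = HR*SV = 78*53/1000 = 4.134 L/min
a-v O2 diff = 20.0 - 12.4 = 7.6 mL/dL
VO2 = CO * (CaO2-CvO2) * 10 dL/L
VO2 = 4.134 * 7.6 * 10
VO2 = 314.2 mL/min


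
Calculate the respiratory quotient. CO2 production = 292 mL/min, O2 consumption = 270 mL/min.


RQ = VCO2 / VO2
RQ = 292 / 270
RQ = 1.081


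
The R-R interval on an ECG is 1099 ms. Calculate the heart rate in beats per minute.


HR = 60 / RR_interval(s)
RR = 1099 ms = 1.099 s
HR = 60 / 1.099 = 54.6 bpm


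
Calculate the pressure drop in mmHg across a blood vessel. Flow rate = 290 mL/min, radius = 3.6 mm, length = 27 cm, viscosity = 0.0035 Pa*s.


dP = 8*mu*L*Q / (pi*r^4)
Q = 290 mL/min = 4.83333e-06 m^3/s
dP = 69.2482 Pa = 69.2482 / 133.322 mmHg = 0.5194 mmHg


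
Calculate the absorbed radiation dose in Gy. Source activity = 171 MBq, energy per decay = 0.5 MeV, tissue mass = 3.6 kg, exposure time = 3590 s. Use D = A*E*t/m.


A = 171 MBq = 1.7100e+08 Bq
E = 0.5 MeV = 8.01e-14 J
D = A*E*t/m = 1.7100e+08*8.01e-14*3590/3.6
D = 0.01366 Gy


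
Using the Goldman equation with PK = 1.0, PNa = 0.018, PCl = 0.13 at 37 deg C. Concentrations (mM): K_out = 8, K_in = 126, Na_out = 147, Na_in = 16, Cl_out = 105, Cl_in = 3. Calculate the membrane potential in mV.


Vm = (RT/F)*ln((PK*Ko + PNa*Nao + PCl*Cli)/(PK*Ki + PNa*Nai + PCl*Clo))
Numer = 11.036, Denom = 139.938
Vm = -67.88 mV


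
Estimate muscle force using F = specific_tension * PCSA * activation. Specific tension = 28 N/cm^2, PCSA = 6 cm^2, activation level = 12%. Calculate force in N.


F = sigma * PCSA * activation
F = 28 * 6 * 0.12
F = 20.16 N


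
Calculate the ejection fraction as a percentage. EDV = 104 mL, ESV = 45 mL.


SV = EDV - ESV = 104 - 45 = 59 mL
EF = SV/EDV * 100 = 59/104 * 100
EF = 56.73%


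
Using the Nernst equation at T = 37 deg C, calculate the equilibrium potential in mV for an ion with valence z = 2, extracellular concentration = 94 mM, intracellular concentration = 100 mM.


E = (RT/(zF)) * ln(C_out/C_in)
T = 37 + 273.15 = 310.15 K
E = (8.314 * 310.15 / (2 * 96485)) * ln(94/100)
E = -0.8268 mV


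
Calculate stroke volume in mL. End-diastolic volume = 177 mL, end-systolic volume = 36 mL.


SV = EDV - ESV
SV = 177 - 36
SV = 141 mL


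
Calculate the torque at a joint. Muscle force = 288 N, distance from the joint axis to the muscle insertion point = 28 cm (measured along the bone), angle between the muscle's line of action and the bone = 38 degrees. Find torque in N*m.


Torque = F * d * sin(theta)   (moment arm = d*sin(theta))
d = 28 cm = 0.28 m
Torque = 288 * 0.28 * sin(38)
Torque = 49.65 N*m


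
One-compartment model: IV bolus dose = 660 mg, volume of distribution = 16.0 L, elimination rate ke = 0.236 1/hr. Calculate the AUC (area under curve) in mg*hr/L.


C0 = Dose/Vd = 660/16.0 = 41.25 mg/L
AUC = C0/ke = 41.25/0.236
AUC = 174.8 mg*hr/L


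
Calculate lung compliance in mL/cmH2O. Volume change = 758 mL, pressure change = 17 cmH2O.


C = dV / dP
C = 758 / 17
C = 44.59 mL/cmH2O


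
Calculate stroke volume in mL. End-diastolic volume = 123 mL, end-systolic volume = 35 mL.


SV = EDV - ESV
SV = 123 - 35
SV = 88 mL


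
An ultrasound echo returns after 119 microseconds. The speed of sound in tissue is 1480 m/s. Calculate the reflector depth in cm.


depth = c * t / 2
t = 119 us = 1.1900e-04 s
depth = 1480 * 1.1900e-04 / 2
depth = 0.08806 m = 8.806 cm


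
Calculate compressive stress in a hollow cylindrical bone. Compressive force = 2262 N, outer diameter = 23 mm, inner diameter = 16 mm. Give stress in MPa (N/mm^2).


A = pi*(r_o^2 - r_i^2)
r_o = 11.5 mm, r_i = 8 mm
A = 214.414 mm^2
sigma = F/A = 2262 / 214.414
sigma = 10.55 MPa


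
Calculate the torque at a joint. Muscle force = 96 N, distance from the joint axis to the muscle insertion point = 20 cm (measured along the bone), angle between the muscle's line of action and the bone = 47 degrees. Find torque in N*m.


Torque = F * d * sin(theta)   (moment arm = d*sin(theta))
d = 20 cm = 0.2 m
Torque = 96 * 0.2 * sin(47)
Torque = 14.04 N*m


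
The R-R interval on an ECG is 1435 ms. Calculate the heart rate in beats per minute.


HR = 60 / RR_interval(s)
RR = 1435 ms = 1.435 s
HR = 60 / 1.435 = 41.81 bpm


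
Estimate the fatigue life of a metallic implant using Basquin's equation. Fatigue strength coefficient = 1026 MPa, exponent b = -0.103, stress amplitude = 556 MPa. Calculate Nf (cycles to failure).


sigma_a = sigma_f' * (2Nf)^b
2Nf = (sigma_a/sigma_f')^(1/b)
2Nf = (556/1026)^(1/-0.103)
2Nf = 383.0265
Nf = 191.5


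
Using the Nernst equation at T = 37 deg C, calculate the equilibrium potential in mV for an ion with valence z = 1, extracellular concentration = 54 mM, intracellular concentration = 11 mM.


E = (RT/(zF)) * ln(C_out/C_in)
T = 37 + 273.15 = 310.15 K
E = (8.314 * 310.15 / (1 * 96485)) * ln(54/11)
E = 42.52 mV


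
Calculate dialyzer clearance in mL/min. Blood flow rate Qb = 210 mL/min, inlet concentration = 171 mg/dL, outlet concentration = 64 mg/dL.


K = Qb * (Cb_in - Cb_out) / Cb_in
K = 210 * (171 - 64) / 171
K = 131.4 mL/min


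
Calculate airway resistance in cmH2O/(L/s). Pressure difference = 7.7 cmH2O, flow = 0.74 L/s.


R = dP / flow
R = 7.7 / 0.74
R = 10.41 cmH2O/(L/s)


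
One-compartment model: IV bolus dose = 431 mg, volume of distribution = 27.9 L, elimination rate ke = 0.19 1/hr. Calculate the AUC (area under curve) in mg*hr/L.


C0 = Dose/Vd = 431/27.9 = 15.448 mg/L
AUC = C0/ke = 15.448/0.19
AUC = 81.31 mg*hr/L


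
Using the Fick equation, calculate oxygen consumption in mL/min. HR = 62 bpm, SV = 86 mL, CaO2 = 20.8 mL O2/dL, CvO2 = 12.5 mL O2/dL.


CO = HR*SV = 62*86/1000 = 5.332 L/min
a-v O2 diff = 20.8 - 12.5 = 8.3 mL/dL
VO2 = CO * (CaO2-CvO2) * 10 dL/L
VO2 = 5.332 * 8.3 * 10
VO2 = 442.6 mL/min


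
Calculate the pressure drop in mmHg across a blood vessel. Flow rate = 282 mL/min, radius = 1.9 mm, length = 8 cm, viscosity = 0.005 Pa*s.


dP = 8*mu*L*Q / (pi*r^4)
Q = 282 mL/min = 4.7e-06 m^3/s
dP = 367.353 Pa = 367.353 / 133.322 mmHg = 2.755 mmHg


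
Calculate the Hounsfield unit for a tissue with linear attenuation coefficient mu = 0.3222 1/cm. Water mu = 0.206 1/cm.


HU = ((mu_tissue - mu_water) / mu_water) * 1000
HU = ((0.3222 - 0.206) / 0.206) * 1000
HU = 564.1


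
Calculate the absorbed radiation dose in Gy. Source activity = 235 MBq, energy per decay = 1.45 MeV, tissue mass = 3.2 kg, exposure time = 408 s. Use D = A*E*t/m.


A = 235 MBq = 2.3500e+08 Bq
E = 1.45 MeV = 2.3229e-13 J
D = A*E*t/m = 2.3500e+08*2.3229e-13*408/3.2
D = 0.00696 Gy


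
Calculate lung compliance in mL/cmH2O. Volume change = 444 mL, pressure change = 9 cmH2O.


C = dV / dP
C = 444 / 9
C = 49.33 mL/cmH2O


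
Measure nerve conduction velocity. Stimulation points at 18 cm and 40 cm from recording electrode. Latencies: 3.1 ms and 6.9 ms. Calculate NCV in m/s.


Distance = (40 - 18) / 100 = 0.22 m
dt = (6.9 - 3.1) / 1000 = 0.0038 s
NCV = dist / dt = 57.89 m/s


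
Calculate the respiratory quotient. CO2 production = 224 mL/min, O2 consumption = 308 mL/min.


RQ = VCO2 / VO2
RQ = 224 / 308
RQ = 0.7273


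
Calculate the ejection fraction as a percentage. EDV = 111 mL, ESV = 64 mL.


SV = EDV - ESV = 111 - 64 = 47 mL
EF = SV/EDV * 100 = 47/111 * 100
EF = 42.34%


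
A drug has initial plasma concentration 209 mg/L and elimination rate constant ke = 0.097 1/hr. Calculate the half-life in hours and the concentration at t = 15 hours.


t_half = ln(2) / ke = 0.693147 / 0.097 = 7.146 hr
C(t) = C0 * exp(-ke*t) = 209 * exp(-0.097*15)
C(15) = 48.78 mg/L


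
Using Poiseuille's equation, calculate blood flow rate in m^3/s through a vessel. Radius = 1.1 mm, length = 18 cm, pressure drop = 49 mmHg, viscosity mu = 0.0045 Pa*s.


Q = pi*r^4*dP / (8*mu*L)
r = 0.0011 m, L = 0.18 m
dP = 49 mmHg = 6532.778 Pa
Q = 4.6371e-06 m^3/s


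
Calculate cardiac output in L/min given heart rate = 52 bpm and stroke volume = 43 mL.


CO = HR * SV
CO = 52 * 43 / 1000
CO = 2.236 L/min


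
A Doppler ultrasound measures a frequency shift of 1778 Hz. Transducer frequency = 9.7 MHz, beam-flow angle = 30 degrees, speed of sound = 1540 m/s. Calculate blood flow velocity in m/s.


v = fd * c / (2 * f0 * cos(theta))
v = 1778 * 1540 / (2 * 9.7000e+06 * cos(30))
v = 0.163 m/s


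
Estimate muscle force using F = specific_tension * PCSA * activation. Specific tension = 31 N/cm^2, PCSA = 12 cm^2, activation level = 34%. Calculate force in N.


F = sigma * PCSA * activation
F = 31 * 12 * 0.34
F = 126.5 N


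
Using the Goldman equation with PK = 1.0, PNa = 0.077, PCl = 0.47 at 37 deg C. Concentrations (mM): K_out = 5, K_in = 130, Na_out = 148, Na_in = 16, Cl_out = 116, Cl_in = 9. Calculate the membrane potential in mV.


Vm = (RT/F)*ln((PK*Ko + PNa*Nao + PCl*Cli)/(PK*Ki + PNa*Nai + PCl*Clo))
Numer = 20.626, Denom = 185.752
Vm = -58.74 mV


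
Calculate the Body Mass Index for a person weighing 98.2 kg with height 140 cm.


BMI = weight / height^2
height = 140 cm = 1.4 m
BMI = 98.2 / 1.4^2
BMI = 50.1 kg/m^2


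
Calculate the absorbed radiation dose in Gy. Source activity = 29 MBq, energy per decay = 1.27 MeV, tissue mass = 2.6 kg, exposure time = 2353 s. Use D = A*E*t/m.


A = 29 MBq = 2.9000e+07 Bq
E = 1.27 MeV = 2.03454e-13 J
D = A*E*t/m = 2.9000e+07*2.03454e-13*2353/2.6
D = 0.00534 Gy


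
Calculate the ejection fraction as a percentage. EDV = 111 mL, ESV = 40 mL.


SV = EDV - ESV = 111 - 40 = 71 mL
EF = SV/EDV * 100 = 71/111 * 100
EF = 63.96%


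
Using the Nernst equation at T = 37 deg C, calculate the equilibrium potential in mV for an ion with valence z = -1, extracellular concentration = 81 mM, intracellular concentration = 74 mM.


E = (RT/(zF)) * ln(C_out/C_in)
T = 37 + 273.15 = 310.15 K
E = (8.314 * 310.15 / (-1 * 96485)) * ln(81/74)
E = -2.416 mV


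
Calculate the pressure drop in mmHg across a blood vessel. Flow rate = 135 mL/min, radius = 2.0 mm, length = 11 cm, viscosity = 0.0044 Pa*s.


dP = 8*mu*L*Q / (pi*r^4)
Q = 135 mL/min = 2.25e-06 m^3/s
dP = 173.32 Pa = 173.32 / 133.322 mmHg = 1.3 mmHg


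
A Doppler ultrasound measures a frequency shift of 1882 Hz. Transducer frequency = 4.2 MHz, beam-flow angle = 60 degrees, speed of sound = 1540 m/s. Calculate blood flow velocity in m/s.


v = fd * c / (2 * f0 * cos(theta))
v = 1882 * 1540 / (2 * 4.2000e+06 * cos(60))
v = 0.6901 m/s


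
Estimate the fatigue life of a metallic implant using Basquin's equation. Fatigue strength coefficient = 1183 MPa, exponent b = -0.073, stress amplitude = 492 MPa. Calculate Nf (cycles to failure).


sigma_a = sigma_f' * (2Nf)^b
2Nf = (sigma_a/sigma_f')^(1/b)
2Nf = (492/1183)^(1/-0.073)
2Nf = 165747.56
Nf = 8.287e+04


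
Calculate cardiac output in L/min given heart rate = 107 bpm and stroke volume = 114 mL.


CO = HR * SV
CO = 107 * 114 / 1000
CO = 12.2 L/min


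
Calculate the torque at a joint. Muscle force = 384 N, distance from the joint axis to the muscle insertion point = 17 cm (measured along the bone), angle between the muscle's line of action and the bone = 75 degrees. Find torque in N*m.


Torque = F * d * sin(theta)   (moment arm = d*sin(theta))
d = 17 cm = 0.17 m
Torque = 384 * 0.17 * sin(75)
Torque = 63.06 N*m


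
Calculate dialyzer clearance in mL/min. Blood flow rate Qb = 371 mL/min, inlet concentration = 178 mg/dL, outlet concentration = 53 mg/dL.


K = Qb * (Cb_in - Cb_out) / Cb_in
K = 371 * (178 - 53) / 178
K = 260.5 mL/min


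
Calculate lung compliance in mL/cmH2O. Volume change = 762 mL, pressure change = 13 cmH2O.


C = dV / dP
C = 762 / 13
C = 58.62 mL/cmH2O


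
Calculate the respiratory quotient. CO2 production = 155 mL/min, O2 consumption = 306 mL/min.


RQ = VCO2 / VO2
RQ = 155 / 306
RQ = 0.5065


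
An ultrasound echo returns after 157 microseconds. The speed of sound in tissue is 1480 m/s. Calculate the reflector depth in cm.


depth = c * t / 2
t = 157 us = 1.5700e-04 s
depth = 1480 * 1.5700e-04 / 2
depth = 0.11618 m = 11.618 cm


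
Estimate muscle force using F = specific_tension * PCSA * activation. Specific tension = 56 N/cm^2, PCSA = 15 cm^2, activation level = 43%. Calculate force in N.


F = sigma * PCSA * activation
F = 56 * 15 * 0.43
F = 361.2 N


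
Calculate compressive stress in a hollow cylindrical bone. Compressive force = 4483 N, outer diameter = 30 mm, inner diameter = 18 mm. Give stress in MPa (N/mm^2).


A = pi*(r_o^2 - r_i^2)
r_o = 15 mm, r_i = 9 mm
A = 452.389 mm^2
sigma = F/A = 4483 / 452.389
sigma = 9.91 MPa


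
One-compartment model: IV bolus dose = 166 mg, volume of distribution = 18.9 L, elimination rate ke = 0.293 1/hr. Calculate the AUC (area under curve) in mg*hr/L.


C0 = Dose/Vd = 166/18.9 = 8.78307 mg/L
AUC = C0/ke = 8.78307/0.293
AUC = 29.98 mg*hr/L


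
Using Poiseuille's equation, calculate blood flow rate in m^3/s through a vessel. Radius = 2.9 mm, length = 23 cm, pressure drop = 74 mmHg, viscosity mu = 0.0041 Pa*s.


Q = pi*r^4*dP / (8*mu*L)
r = 0.0029 m, L = 0.23 m
dP = 74 mmHg = 9865.828 Pa
Q = 2.9059e-04 m^3/s


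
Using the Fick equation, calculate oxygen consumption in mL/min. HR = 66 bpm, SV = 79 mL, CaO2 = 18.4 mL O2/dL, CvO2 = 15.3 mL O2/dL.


CO = HR*SV = 66*79/1000 = 5.214 L/min
a-v O2 diff = 18.4 - 15.3 = 3.1 mL/dL
VO2 = CO * (CaO2-CvO2) * 10 dL/L
VO2 = 5.214 * 3.1 * 10
VO2 = 161.6 mL/min


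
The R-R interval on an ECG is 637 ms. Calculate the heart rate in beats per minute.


HR = 60 / RR_interval(s)
RR = 637 ms = 0.637 s
HR = 60 / 0.637 = 94.19 bpm


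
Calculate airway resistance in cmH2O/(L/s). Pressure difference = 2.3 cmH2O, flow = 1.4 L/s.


R = dP / flow
R = 2.3 / 1.4
R = 1.643 cmH2O/(L/s)


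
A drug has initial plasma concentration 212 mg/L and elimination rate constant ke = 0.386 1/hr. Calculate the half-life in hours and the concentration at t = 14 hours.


t_half = ln(2) / ke = 0.693147 / 0.386 = 1.796 hr
C(t) = C0 * exp(-ke*t) = 212 * exp(-0.386*14)
C(14) = 0.9537 mg/L


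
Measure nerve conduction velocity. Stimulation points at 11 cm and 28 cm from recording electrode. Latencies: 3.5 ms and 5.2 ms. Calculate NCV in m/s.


Distance = (28 - 11) / 100 = 0.17 m
dt = (5.2 - 3.5) / 1000 = 0.0017 s
NCV = dist / dt = 100 m/s


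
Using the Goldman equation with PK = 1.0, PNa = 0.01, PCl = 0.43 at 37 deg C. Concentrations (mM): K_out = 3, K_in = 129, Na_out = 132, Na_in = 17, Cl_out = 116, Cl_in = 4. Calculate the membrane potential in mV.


Vm = (RT/F)*ln((PK*Ko + PNa*Nao + PCl*Cli)/(PK*Ki + PNa*Nai + PCl*Clo))
Numer = 6.04, Denom = 179.05
Vm = -90.58 mV


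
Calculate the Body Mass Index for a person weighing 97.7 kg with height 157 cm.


BMI = weight / height^2
height = 157 cm = 1.57 m
BMI = 97.7 / 1.57^2
BMI = 39.64 kg/m^2


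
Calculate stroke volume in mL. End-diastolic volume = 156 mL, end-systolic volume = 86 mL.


SV = EDV - ESV
SV = 156 - 86
SV = 70 mL


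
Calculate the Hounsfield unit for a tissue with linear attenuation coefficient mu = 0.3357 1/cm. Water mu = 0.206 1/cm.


HU = ((mu_tissue - mu_water) / mu_water) * 1000
HU = ((0.3357 - 0.206) / 0.206) * 1000
HU = 629.6


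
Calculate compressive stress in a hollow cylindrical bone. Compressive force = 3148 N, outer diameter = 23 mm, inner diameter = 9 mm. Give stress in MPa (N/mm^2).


A = pi*(r_o^2 - r_i^2)
r_o = 11.5 mm, r_i = 4.5 mm
A = 351.858 mm^2
sigma = F/A = 3148 / 351.858
sigma = 8.947 MPa


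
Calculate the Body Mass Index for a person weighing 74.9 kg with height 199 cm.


BMI = weight / height^2
height = 199 cm = 1.99 m
BMI = 74.9 / 1.99^2
BMI = 18.91 kg/m^2


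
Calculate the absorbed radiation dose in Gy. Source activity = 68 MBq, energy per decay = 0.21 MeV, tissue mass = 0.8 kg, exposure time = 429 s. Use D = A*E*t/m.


A = 68 MBq = 6.8000e+07 Bq
E = 0.21 MeV = 3.3642e-14 J
D = A*E*t/m = 6.8000e+07*3.3642e-14*429/0.8
D = 0.001227 Gy


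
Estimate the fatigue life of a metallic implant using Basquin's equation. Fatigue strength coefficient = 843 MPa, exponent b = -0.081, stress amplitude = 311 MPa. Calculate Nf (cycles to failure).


sigma_a = sigma_f' * (2Nf)^b
2Nf = (sigma_a/sigma_f')^(1/b)
2Nf = (311/843)^(1/-0.081)
2Nf = 222079.5
Nf = 1.11e+05


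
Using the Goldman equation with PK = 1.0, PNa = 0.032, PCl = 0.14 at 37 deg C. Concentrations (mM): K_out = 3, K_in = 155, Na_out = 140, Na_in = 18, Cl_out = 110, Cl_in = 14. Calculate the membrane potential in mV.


Vm = (RT/F)*ln((PK*Ko + PNa*Nao + PCl*Cli)/(PK*Ki + PNa*Nai + PCl*Clo))
Numer = 9.44, Denom = 170.976
Vm = -77.41 mV


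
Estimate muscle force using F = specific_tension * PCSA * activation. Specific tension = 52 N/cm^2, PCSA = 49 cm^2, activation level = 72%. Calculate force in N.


F = sigma * PCSA * activation
F = 52 * 49 * 0.72
F = 1835 N


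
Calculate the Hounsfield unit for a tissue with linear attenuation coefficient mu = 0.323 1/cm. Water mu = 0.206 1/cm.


HU = ((mu_tissue - mu_water) / mu_water) * 1000
HU = ((0.323 - 0.206) / 0.206) * 1000
HU = 568


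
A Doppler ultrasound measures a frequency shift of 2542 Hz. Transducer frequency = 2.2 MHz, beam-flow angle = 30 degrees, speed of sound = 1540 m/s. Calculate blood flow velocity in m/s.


v = fd * c / (2 * f0 * cos(theta))
v = 2542 * 1540 / (2 * 2.2000e+06 * cos(30))
v = 1.027 m/s


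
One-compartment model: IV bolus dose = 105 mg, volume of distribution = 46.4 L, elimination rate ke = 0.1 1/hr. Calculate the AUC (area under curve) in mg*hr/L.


C0 = Dose/Vd = 105/46.4 = 2.26293 mg/L
AUC = C0/ke = 2.26293/0.1
AUC = 22.63 mg*hr/L


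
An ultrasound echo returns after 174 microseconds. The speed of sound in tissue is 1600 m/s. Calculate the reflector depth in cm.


depth = c * t / 2
t = 174 us = 1.7400e-04 s
depth = 1600 * 1.7400e-04 / 2
depth = 0.1392 m = 13.92 cm


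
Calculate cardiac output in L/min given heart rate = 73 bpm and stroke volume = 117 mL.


CO = HR * SV
CO = 73 * 117 / 1000
CO = 8.541 L/min


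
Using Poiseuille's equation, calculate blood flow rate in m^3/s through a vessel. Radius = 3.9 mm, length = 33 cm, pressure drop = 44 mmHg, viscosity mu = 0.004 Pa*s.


Q = pi*r^4*dP / (8*mu*L)
r = 0.0039 m, L = 0.33 m
dP = 44 mmHg = 5866.168 Pa
Q = 4.0374e-04 m^3/s


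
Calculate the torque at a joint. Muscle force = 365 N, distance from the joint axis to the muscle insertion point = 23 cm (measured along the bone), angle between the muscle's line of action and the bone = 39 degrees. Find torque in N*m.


Torque = F * d * sin(theta)   (moment arm = d*sin(theta))
d = 23 cm = 0.23 m
Torque = 365 * 0.23 * sin(39)
Torque = 52.83 N*m


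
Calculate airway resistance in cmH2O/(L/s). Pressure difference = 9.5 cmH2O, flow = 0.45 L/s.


R = dP / flow
R = 9.5 / 0.45
R = 21.11 cmH2O/(L/s)


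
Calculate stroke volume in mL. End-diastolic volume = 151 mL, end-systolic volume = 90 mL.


SV = EDV - ESV
SV = 151 - 90
SV = 61 mL


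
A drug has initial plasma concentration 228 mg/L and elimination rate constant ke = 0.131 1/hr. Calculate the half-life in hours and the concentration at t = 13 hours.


t_half = ln(2) / ke = 0.693147 / 0.131 = 5.291 hr
C(t) = C0 * exp(-ke*t) = 228 * exp(-0.131*13)
C(13) = 41.53 mg/L


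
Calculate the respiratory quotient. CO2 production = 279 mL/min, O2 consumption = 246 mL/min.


RQ = VCO2 / VO2
RQ = 279 / 246
RQ = 1.134


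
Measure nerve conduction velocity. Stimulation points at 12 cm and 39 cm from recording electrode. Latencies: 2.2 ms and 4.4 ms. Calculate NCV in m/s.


Distance = (39 - 12) / 100 = 0.27 m
dt = (4.4 - 2.2) / 1000 = 0.0022 s
NCV = dist / dt = 122.7 m/s


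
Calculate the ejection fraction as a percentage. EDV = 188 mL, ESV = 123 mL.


SV = EDV - ESV = 188 - 123 = 65 mL
EF = SV/EDV * 100 = 65/188 * 100
EF = 34.57%


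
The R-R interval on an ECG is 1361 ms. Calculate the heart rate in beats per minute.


HR = 60 / RR_interval(s)
RR = 1361 ms = 1.361 s
HR = 60 / 1.361 = 44.09 bpm


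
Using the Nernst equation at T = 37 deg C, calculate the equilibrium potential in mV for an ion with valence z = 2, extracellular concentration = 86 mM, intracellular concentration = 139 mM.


E = (RT/(zF)) * ln(C_out/C_in)
T = 37 + 273.15 = 310.15 K
E = (8.314 * 310.15 / (2 * 96485)) * ln(86/139)
E = -6.416 mV


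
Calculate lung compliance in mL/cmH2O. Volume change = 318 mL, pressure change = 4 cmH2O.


C = dV / dP
C = 318 / 4
C = 79.5 mL/cmH2O


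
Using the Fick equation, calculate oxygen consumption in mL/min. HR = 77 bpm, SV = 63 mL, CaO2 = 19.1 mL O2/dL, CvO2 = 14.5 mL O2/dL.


CO = HR*SV = 77*63/1000 = 4.851 L/min
a-v O2 diff = 19.1 - 14.5 = 4.6 mL/dL
VO2 = CO * (CaO2-CvO2) * 10 dL/L
VO2 = 4.851 * 4.6 * 10
VO2 = 223.1 mL/min


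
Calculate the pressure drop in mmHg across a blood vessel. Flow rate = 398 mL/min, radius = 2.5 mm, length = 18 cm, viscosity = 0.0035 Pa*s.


dP = 8*mu*L*Q / (pi*r^4)
Q = 398 mL/min = 6.63333e-06 m^3/s
dP = 272.428 Pa = 272.428 / 133.322 mmHg = 2.043 mmHg


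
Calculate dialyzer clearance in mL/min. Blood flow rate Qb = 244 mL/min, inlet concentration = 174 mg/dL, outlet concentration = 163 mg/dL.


K = Qb * (Cb_in - Cb_out) / Cb_in
K = 244 * (174 - 163) / 174
K = 15.43 mL/min


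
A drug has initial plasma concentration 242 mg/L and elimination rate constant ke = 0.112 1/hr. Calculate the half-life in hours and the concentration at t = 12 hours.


t_half = ln(2) / ke = 0.693147 / 0.112 = 6.189 hr
C(t) = C0 * exp(-ke*t) = 242 * exp(-0.112*12)
C(12) = 63.11 mg/L


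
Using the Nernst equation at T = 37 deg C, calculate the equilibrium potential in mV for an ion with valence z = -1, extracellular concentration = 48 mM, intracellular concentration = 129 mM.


E = (RT/(zF)) * ln(C_out/C_in)
T = 37 + 273.15 = 310.15 K
E = (8.314 * 310.15 / (-1 * 96485)) * ln(48/129)
E = 26.42 mV


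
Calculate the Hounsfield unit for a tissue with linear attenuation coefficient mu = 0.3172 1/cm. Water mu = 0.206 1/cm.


HU = ((mu_tissue - mu_water) / mu_water) * 1000
HU = ((0.3172 - 0.206) / 0.206) * 1000
HU = 539.8


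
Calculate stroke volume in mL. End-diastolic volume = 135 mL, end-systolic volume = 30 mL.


SV = EDV - ESV
SV = 135 - 30
SV = 105 mL


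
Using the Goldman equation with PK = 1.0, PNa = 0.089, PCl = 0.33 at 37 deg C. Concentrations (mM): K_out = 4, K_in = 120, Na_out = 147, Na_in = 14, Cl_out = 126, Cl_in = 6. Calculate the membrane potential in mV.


Vm = (RT/F)*ln((PK*Ko + PNa*Nao + PCl*Cli)/(PK*Ki + PNa*Nai + PCl*Clo))
Numer = 19.063, Denom = 162.826
Vm = -57.32 mV


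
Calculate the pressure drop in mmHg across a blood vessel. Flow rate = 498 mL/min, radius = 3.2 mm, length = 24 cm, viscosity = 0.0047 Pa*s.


dP = 8*mu*L*Q / (pi*r^4)
Q = 498 mL/min = 8.3e-06 m^3/s
dP = 227.367 Pa = 227.367 / 133.322 mmHg = 1.705 mmHg


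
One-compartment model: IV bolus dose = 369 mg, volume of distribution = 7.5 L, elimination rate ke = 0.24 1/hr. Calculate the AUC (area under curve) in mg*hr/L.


C0 = Dose/Vd = 369/7.5 = 49.2 mg/L
AUC = C0/ke = 49.2/0.24
AUC = 205 mg*hr/L


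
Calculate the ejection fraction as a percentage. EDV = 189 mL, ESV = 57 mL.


SV = EDV - ESV = 189 - 57 = 132 mL
EF = SV/EDV * 100 = 132/189 * 100
EF = 69.84%


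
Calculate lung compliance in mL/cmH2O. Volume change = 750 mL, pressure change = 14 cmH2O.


C = dV / dP
C = 750 / 14
C = 53.57 mL/cmH2O


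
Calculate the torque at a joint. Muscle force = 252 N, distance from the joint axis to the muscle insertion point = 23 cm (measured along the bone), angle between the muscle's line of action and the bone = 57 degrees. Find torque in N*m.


Torque = F * d * sin(theta)   (moment arm = d*sin(theta))
d = 23 cm = 0.23 m
Torque = 252 * 0.23 * sin(57)
Torque = 48.61 N*m


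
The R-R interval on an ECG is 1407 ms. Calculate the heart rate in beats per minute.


HR = 60 / RR_interval(s)
RR = 1407 ms = 1.407 s
HR = 60 / 1.407 = 42.64 bpm


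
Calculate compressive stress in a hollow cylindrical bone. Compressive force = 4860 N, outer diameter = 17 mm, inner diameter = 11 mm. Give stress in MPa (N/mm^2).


A = pi*(r_o^2 - r_i^2)
r_o = 8.5 mm, r_i = 5.5 mm
A = 131.947 mm^2
sigma = F/A = 4860 / 131.947
sigma = 36.83 MPa


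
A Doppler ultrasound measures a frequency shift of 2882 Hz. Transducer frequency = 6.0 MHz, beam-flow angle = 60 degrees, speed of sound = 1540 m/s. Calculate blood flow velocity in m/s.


v = fd * c / (2 * f0 * cos(theta))
v = 2882 * 1540 / (2 * 6.0000e+06 * cos(60))
v = 0.7397 m/s


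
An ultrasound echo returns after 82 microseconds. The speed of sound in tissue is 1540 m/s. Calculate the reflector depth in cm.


depth = c * t / 2
t = 82 us = 8.2000e-05 s
depth = 1540 * 8.2000e-05 / 2
depth = 0.06314 m = 6.314 cm


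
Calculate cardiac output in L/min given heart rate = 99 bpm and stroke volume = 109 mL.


CO = HR * SV
CO = 99 * 109 / 1000
CO = 10.79 L/min


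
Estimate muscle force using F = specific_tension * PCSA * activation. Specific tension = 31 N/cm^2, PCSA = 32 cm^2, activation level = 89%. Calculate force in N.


F = sigma * PCSA * activation
F = 31 * 32 * 0.89
F = 882.9 N


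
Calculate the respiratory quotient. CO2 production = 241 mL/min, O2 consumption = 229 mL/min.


RQ = VCO2 / VO2
RQ = 241 / 229
RQ = 1.052


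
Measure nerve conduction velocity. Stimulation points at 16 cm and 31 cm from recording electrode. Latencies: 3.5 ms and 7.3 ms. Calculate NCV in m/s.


Distance = (31 - 16) / 100 = 0.15 m
dt = (7.3 - 3.5) / 1000 = 0.0038 s
NCV = dist / dt = 39.47 m/s


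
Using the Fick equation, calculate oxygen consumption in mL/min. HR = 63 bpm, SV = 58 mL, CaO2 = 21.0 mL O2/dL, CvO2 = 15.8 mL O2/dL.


CO = HR*SV = 63*58/1000 = 3.654 L/min
a-v O2 diff = 21.0 - 15.8 = 5.2 mL/dL
VO2 = CO * (CaO2-CvO2) * 10 dL/L
VO2 = 3.654 * 5.2 * 10
VO2 = 190 mL/min


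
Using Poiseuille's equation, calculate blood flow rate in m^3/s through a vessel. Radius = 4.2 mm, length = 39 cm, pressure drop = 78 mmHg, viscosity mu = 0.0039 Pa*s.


Q = pi*r^4*dP / (8*mu*L)
r = 0.0042 m, L = 0.39 m
dP = 78 mmHg = 10399.116 Pa
Q = 8.3546e-04 m^3/s


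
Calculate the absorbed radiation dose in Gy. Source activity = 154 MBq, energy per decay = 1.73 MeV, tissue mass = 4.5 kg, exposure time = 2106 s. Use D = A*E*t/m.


A = 154 MBq = 1.5400e+08 Bq
E = 1.73 MeV = 2.77146e-13 J
D = A*E*t/m = 1.5400e+08*2.77146e-13*2106/4.5
D = 0.01997 Gy


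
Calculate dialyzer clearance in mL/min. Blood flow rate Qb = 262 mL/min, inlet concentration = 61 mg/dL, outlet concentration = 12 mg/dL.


K = Qb * (Cb_in - Cb_out) / Cb_in
K = 262 * (61 - 12) / 61
K = 210.5 mL/min


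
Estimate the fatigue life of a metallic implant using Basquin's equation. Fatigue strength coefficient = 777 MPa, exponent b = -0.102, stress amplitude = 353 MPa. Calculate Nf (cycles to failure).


sigma_a = sigma_f' * (2Nf)^b
2Nf = (sigma_a/sigma_f')^(1/b)
2Nf = (353/777)^(1/-0.102)
2Nf = 2287.0601
Nf = 1144


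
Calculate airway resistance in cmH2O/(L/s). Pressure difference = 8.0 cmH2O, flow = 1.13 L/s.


R = dP / flow
R = 8.0 / 1.13
R = 7.08 cmH2O/(L/s)


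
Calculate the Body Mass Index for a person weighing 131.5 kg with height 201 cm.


BMI = weight / height^2
height = 201 cm = 2.01 m
BMI = 131.5 / 2.01^2
BMI = 32.55 kg/m^2


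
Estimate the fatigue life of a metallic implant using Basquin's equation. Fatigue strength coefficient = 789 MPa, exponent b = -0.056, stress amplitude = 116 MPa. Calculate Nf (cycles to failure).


sigma_a = sigma_f' * (2Nf)^b
2Nf = (sigma_a/sigma_f')^(1/b)
2Nf = (116/789)^(1/-0.056)
2Nf = 7.3823848e+14
Nf = 3.6912e+14


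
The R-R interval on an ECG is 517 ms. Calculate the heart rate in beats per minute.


HR = 60 / RR_interval(s)
RR = 517 ms = 0.517 s
HR = 60 / 0.517 = 116.1 bpm


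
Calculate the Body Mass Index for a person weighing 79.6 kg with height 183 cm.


BMI = weight / height^2
height = 183 cm = 1.83 m
BMI = 79.6 / 1.83^2
BMI = 23.77 kg/m^2


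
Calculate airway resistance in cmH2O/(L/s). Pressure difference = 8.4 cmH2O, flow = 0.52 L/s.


R = dP / flow
R = 8.4 / 0.52
R = 16.15 cmH2O/(L/s)


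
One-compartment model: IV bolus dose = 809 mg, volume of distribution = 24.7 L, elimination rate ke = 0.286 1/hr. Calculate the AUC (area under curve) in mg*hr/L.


C0 = Dose/Vd = 809/24.7 = 32.753 mg/L
AUC = C0/ke = 32.753/0.286
AUC = 114.5 mg*hr/L


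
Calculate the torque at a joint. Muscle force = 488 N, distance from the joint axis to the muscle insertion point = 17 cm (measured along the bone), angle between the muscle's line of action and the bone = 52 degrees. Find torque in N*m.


Torque = F * d * sin(theta)   (moment arm = d*sin(theta))
d = 17 cm = 0.17 m
Torque = 488 * 0.17 * sin(52)
Torque = 65.37 N*m


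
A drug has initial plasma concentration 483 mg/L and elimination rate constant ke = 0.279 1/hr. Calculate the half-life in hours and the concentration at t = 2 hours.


t_half = ln(2) / ke = 0.693147 / 0.279 = 2.484 hr
C(t) = C0 * exp(-ke*t) = 483 * exp(-0.279*2)
C(2) = 276.4 mg/L


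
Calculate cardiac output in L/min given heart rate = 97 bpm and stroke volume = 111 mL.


CO = HR * SV
CO = 97 * 111 / 1000
CO = 10.77 L/min


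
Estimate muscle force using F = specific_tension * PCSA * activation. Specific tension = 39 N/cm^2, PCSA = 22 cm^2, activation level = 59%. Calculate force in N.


F = sigma * PCSA * activation
F = 39 * 22 * 0.59
F = 506.2 N


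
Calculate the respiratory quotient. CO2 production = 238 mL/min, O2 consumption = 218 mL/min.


RQ = VCO2 / VO2
RQ = 238 / 218
RQ = 1.092


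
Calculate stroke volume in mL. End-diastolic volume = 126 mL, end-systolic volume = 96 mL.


SV = EDV - ESV
SV = 126 - 96
SV = 30 mL


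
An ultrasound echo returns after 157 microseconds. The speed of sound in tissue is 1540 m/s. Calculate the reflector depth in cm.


depth = c * t / 2
t = 157 us = 1.5700e-04 s
depth = 1540 * 1.5700e-04 / 2
depth = 0.12089 m = 12.089 cm


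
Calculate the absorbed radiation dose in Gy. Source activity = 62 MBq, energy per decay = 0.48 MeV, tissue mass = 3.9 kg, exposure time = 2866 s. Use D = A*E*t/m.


A = 62 MBq = 6.2000e+07 Bq
E = 0.48 MeV = 7.6896e-14 J
D = A*E*t/m = 6.2000e+07*7.6896e-14*2866/3.9
D = 0.003504 Gy


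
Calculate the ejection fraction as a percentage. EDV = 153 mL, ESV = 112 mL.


SV = EDV - ESV = 153 - 112 = 41 mL
EF = SV/EDV * 100 = 41/153 * 100
EF = 26.8%
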